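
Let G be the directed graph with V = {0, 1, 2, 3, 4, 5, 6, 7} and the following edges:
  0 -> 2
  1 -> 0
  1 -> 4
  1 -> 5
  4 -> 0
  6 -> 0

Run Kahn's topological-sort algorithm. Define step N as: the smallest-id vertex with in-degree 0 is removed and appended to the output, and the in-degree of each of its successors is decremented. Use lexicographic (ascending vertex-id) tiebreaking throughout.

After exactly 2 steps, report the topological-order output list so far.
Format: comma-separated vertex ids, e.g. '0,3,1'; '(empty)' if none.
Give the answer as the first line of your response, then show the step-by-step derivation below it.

1,3

step 1: output 1; order=[1]; indeg=(2,0,1,0,0,0,0,0)
step 2: output 3; order=[1,3]; indeg=(2,0,1,0,0,0,0,0)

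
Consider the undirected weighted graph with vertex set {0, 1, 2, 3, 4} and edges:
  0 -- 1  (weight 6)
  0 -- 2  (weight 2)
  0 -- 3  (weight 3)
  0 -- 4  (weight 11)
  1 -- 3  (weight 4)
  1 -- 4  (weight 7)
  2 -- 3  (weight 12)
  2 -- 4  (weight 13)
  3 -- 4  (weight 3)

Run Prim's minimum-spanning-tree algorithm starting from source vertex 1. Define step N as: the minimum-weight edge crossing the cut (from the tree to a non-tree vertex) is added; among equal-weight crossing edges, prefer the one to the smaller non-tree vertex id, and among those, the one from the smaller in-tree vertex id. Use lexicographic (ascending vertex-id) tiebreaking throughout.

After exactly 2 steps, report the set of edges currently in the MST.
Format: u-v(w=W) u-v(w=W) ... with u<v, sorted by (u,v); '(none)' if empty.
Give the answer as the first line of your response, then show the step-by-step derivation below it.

0-3(w=3) 1-3(w=4)

step 1: add edge 1-3 (w=4); MST = {1-3(w=4)}
step 2: add edge 0-3 (w=3); MST = {0-3(w=3) 1-3(w=4)}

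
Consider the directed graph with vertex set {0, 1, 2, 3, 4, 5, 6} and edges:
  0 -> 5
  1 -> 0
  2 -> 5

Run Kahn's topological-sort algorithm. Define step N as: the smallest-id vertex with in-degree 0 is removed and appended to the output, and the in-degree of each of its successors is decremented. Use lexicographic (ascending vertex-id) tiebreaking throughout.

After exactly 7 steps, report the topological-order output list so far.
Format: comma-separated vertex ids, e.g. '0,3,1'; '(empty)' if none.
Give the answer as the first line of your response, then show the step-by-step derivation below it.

1,0,2,3,4,5,6

step 1: output 1; order=[1]; indeg=(0,0,0,0,0,2,0)
step 2: output 0; order=[1,0]; indeg=(0,0,0,0,0,1,0)
step 3: output 2; order=[1,0,2]; indeg=(0,0,0,0,0,0,0)
step 4: output 3; order=[1,0,2,3]; indeg=(0,0,0,0,0,0,0)
step 5: output 4; order=[1,0,2,3,4]; indeg=(0,0,0,0,0,0,0)
step 6: output 5; order=[1,0,2,3,4,5]; indeg=(0,0,0,0,0,0,0)
step 7: output 6; order=[1,0,2,3,4,5,6]; indeg=(0,0,0,0,0,0,0)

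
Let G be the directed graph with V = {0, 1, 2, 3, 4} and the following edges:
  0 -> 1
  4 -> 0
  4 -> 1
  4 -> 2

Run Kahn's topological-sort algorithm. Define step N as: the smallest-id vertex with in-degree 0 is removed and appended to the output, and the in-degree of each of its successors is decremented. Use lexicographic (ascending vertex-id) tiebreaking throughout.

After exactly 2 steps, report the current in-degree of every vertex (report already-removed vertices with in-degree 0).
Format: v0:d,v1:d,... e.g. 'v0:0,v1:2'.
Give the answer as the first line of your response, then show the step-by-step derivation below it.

v0:0,v1:1,v2:0,v3:0,v4:0

step 1: output 3; order=[3]; indeg=(1,2,1,0,0)
step 2: output 4; order=[3,4]; indeg=(0,1,0,0,0)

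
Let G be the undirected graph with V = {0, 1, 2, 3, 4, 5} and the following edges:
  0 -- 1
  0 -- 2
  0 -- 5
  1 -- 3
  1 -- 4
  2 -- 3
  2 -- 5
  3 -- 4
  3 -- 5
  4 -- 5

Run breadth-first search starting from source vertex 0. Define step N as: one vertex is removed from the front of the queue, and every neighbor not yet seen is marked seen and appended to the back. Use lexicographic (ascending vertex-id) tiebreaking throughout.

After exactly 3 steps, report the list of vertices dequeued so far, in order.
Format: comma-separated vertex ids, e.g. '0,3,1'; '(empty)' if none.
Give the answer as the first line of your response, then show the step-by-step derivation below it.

0,1,2

step 1: dequeue 0; queue=[1,2,5]; order=0
step 2: dequeue 1; queue=[2,5,3,4]; order=0,1
step 3: dequeue 2; queue=[5,3,4]; order=0,1,2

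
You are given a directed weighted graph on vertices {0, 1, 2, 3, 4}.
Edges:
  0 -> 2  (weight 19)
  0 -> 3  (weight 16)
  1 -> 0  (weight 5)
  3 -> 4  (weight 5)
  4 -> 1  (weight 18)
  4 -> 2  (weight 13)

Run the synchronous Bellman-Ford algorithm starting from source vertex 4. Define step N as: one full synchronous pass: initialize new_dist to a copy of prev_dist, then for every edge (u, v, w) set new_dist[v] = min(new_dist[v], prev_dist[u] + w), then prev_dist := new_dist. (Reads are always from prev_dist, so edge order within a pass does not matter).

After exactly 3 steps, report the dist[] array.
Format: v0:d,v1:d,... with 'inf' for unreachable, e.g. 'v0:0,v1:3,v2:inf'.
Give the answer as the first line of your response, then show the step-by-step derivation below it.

v0:23,v1:18,v2:13,v3:39,v4:0

step 1: dist = v0:inf,v1:18,v2:13,v3:inf,v4:0
step 2: dist = v0:23,v1:18,v2:13,v3:inf,v4:0
step 3: dist = v0:23,v1:18,v2:13,v3:39,v4:0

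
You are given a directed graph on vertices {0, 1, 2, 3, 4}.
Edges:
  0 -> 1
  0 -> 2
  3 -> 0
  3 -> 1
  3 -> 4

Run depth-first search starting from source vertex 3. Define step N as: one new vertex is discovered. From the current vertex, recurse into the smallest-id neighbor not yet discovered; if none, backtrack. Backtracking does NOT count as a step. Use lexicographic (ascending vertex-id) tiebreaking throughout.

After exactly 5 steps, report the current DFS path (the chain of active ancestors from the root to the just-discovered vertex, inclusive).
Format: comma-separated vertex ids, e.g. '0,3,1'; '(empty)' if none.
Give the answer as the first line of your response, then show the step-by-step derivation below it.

3,4

step 1: discover 3; path=3; order=3
step 2: discover 0; path=3>0; order=3,0
step 3: discover 1; path=3>0>1; order=3,0,1
step 4: discover 2; path=3>0>2; order=3,0,1,2
step 5: discover 4; path=3>4; order=3,0,1,2,4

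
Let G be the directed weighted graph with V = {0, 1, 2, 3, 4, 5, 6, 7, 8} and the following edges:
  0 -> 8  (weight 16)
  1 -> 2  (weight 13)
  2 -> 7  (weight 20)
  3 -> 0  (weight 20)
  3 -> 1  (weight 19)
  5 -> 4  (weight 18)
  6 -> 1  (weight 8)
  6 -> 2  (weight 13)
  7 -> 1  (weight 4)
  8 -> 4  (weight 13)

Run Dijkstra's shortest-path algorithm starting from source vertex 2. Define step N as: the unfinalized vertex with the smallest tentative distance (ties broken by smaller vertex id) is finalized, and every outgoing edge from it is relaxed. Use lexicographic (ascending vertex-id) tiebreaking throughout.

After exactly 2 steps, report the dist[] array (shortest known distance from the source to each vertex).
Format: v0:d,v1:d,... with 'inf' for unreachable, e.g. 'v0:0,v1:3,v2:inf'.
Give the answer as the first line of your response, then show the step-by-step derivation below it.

v0:inf,v1:24,v2:0,v3:inf,v4:inf,v5:inf,v6:inf,v7:20,v8:inf

step 1: dist = v0:inf,v1:inf,v2:0,v3:inf,v4:inf,v5:inf,v6:inf,v7:20,v8:inf
step 2: dist = v0:inf,v1:24,v2:0,v3:inf,v4:inf,v5:inf,v6:inf,v7:20,v8:inf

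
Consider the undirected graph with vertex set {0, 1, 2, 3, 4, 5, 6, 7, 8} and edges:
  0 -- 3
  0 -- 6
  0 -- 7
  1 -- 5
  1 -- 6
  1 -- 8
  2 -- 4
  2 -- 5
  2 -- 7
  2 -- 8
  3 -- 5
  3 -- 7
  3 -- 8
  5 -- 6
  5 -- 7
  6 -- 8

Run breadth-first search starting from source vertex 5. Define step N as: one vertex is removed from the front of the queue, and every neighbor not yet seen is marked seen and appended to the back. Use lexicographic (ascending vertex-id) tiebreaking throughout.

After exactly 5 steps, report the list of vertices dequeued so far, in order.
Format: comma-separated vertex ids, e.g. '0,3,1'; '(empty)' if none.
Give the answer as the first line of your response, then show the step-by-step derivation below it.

5,1,2,3,6

step 1: dequeue 5; queue=[1,2,3,6,7]; order=5
step 2: dequeue 1; queue=[2,3,6,7,8]; order=5,1
step 3: dequeue 2; queue=[3,6,7,8,4]; order=5,1,2
step 4: dequeue 3; queue=[6,7,8,4,0]; order=5,1,2,3
step 5: dequeue 6; queue=[7,8,4,0]; order=5,1,2,3,6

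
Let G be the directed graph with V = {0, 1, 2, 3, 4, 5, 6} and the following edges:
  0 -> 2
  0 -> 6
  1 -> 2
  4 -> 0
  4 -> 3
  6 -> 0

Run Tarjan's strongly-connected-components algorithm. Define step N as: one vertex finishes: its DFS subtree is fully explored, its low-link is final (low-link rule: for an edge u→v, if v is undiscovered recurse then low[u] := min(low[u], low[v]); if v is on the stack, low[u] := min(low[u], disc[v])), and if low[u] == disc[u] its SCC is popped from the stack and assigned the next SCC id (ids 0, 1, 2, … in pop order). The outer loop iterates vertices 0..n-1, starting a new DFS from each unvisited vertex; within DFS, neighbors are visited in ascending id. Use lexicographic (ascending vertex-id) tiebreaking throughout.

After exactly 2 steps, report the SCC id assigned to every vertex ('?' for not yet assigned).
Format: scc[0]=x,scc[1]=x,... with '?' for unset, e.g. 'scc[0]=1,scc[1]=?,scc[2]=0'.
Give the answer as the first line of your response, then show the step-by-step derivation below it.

scc[0]=?,scc[1]=?,scc[2]=0,scc[3]=?,scc[4]=?,scc[5]=?,scc[6]=?

step 1: low=(low[0]=0,low[1]=?,low[2]=1,low[3]=?,low[4]=?,low[5]=?,low[6]=?); scc=(scc[0]=?,scc[1]=?,scc[2]=0,scc[3]=?,scc[4]=?,scc[5]=?,scc[6]=?)
step 2: low=(low[0]=0,low[1]=?,low[2]=1,low[3]=?,low[4]=?,low[5]=?,low[6]=0); scc=(scc[0]=?,scc[1]=?,scc[2]=0,scc[3]=?,scc[4]=?,scc[5]=?,scc[6]=?)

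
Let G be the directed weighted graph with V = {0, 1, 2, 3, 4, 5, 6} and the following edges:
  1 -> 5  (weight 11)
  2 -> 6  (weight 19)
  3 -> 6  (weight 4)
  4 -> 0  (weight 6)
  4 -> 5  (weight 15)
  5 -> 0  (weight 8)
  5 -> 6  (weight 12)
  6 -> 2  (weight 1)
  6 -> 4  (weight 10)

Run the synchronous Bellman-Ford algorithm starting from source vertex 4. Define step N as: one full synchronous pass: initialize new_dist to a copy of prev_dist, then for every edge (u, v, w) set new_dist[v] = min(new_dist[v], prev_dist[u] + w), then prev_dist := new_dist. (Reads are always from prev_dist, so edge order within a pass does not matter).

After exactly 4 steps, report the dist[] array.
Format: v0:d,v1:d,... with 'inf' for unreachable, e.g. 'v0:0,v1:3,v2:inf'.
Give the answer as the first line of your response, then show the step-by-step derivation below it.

v0:6,v1:inf,v2:28,v3:inf,v4:0,v5:15,v6:27

step 1: dist = v0:6,v1:inf,v2:inf,v3:inf,v4:0,v5:15,v6:inf
step 2: dist = v0:6,v1:inf,v2:inf,v3:inf,v4:0,v5:15,v6:27
step 3: dist = v0:6,v1:inf,v2:28,v3:inf,v4:0,v5:15,v6:27
step 4: dist = v0:6,v1:inf,v2:28,v3:inf,v4:0,v5:15,v6:27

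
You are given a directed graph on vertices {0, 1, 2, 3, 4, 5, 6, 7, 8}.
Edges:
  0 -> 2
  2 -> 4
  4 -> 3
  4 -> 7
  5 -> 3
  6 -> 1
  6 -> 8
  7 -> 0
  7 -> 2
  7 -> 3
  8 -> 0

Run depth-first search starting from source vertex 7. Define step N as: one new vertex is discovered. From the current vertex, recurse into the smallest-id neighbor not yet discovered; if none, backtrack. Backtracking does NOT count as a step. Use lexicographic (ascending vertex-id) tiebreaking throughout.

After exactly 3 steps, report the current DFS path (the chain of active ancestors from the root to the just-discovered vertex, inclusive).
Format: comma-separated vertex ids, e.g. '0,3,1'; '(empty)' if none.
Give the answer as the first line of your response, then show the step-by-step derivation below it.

7,0,2

step 1: discover 7; path=7; order=7
step 2: discover 0; path=7>0; order=7,0
step 3: discover 2; path=7>0>2; order=7,0,2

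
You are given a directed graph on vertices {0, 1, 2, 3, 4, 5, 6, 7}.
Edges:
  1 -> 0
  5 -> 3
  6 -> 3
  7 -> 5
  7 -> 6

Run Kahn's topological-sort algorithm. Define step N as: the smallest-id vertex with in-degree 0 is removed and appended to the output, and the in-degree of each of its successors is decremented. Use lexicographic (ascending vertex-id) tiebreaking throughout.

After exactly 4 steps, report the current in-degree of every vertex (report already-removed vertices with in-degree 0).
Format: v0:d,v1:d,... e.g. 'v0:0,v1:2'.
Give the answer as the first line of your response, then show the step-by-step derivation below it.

v0:0,v1:0,v2:0,v3:2,v4:0,v5:1,v6:1,v7:0

step 1: output 1; order=[1]; indeg=(0,0,0,2,0,1,1,0)
step 2: output 0; order=[1,0]; indeg=(0,0,0,2,0,1,1,0)
step 3: output 2; order=[1,0,2]; indeg=(0,0,0,2,0,1,1,0)
step 4: output 4; order=[1,0,2,4]; indeg=(0,0,0,2,0,1,1,0)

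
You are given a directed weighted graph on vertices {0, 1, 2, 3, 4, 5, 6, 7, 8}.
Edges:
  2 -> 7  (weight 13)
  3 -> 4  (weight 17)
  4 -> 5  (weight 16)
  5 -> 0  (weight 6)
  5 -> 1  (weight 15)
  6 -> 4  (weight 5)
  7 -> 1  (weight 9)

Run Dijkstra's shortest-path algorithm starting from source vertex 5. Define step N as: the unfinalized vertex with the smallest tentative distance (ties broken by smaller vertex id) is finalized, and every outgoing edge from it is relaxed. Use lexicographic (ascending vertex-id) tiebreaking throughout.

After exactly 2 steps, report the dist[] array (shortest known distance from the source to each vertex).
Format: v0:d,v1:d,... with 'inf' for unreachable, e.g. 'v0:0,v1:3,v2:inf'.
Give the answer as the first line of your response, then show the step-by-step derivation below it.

v0:6,v1:15,v2:inf,v3:inf,v4:inf,v5:0,v6:inf,v7:inf,v8:inf

step 1: dist = v0:6,v1:15,v2:inf,v3:inf,v4:inf,v5:0,v6:inf,v7:inf,v8:inf
step 2: dist = v0:6,v1:15,v2:inf,v3:inf,v4:inf,v5:0,v6:inf,v7:inf,v8:inf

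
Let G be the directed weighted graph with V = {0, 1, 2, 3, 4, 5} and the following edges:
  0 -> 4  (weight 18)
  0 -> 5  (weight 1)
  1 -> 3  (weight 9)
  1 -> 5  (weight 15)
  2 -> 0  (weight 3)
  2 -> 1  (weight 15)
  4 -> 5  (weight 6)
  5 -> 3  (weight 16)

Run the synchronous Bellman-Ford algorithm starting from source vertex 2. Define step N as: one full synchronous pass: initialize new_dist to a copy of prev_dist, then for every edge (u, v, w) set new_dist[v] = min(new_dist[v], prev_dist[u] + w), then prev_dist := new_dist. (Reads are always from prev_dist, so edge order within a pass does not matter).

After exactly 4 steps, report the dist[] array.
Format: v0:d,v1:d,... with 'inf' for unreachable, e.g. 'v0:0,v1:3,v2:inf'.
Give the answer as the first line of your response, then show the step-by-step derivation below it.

v0:3,v1:15,v2:0,v3:20,v4:21,v5:4

step 1: dist = v0:3,v1:15,v2:0,v3:inf,v4:inf,v5:inf
step 2: dist = v0:3,v1:15,v2:0,v3:24,v4:21,v5:4
step 3: dist = v0:3,v1:15,v2:0,v3:20,v4:21,v5:4
step 4: dist = v0:3,v1:15,v2:0,v3:20,v4:21,v5:4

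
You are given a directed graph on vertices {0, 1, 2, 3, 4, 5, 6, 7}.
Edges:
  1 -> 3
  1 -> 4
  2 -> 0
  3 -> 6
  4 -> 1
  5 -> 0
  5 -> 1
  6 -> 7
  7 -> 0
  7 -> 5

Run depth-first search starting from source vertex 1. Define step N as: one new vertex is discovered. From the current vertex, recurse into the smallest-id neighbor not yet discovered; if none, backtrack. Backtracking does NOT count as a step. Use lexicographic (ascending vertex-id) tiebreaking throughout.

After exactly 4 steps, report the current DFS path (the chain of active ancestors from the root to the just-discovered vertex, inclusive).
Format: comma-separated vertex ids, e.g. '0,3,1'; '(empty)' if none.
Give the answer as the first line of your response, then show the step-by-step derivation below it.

1,3,6,7

step 1: discover 1; path=1; order=1
step 2: discover 3; path=1>3; order=1,3
step 3: discover 6; path=1>3>6; order=1,3,6
step 4: discover 7; path=1>3>6>7; order=1,3,6,7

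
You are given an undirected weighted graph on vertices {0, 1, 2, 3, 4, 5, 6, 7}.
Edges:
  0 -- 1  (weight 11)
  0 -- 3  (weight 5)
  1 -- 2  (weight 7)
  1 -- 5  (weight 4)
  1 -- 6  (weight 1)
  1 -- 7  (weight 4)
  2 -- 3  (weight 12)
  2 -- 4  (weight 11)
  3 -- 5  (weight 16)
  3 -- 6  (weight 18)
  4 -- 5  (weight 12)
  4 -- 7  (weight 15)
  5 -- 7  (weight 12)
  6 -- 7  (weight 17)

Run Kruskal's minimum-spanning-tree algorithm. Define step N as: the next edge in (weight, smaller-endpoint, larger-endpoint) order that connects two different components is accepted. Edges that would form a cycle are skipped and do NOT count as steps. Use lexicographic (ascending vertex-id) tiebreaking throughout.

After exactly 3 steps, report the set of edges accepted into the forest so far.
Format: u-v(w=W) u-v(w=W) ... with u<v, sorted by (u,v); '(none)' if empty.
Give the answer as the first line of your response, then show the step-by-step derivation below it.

1-5(w=4) 1-6(w=1) 1-7(w=4)

step 1: add edge 1-6 (w=1); MST = {1-6(w=1)}
step 2: add edge 1-5 (w=4); MST = {1-5(w=4) 1-6(w=1)}
step 3: add edge 1-7 (w=4); MST = {1-5(w=4) 1-6(w=1) 1-7(w=4)}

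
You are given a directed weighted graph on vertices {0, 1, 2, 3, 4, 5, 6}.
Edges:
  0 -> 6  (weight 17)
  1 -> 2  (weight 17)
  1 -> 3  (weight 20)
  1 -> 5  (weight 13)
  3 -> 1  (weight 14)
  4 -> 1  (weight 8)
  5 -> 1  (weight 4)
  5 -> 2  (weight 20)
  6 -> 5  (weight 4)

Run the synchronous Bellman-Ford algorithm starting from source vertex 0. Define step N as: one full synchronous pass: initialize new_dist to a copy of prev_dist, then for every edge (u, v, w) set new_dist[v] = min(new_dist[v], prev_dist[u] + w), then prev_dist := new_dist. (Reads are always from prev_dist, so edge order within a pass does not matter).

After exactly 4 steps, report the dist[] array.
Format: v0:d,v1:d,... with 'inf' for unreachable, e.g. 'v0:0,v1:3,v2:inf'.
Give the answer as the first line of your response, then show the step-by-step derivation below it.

v0:0,v1:25,v2:41,v3:45,v4:inf,v5:21,v6:17

step 1: dist = v0:0,v1:inf,v2:inf,v3:inf,v4:inf,v5:inf,v6:17
step 2: dist = v0:0,v1:inf,v2:inf,v3:inf,v4:inf,v5:21,v6:17
step 3: dist = v0:0,v1:25,v2:41,v3:inf,v4:inf,v5:21,v6:17
step 4: dist = v0:0,v1:25,v2:41,v3:45,v4:inf,v5:21,v6:17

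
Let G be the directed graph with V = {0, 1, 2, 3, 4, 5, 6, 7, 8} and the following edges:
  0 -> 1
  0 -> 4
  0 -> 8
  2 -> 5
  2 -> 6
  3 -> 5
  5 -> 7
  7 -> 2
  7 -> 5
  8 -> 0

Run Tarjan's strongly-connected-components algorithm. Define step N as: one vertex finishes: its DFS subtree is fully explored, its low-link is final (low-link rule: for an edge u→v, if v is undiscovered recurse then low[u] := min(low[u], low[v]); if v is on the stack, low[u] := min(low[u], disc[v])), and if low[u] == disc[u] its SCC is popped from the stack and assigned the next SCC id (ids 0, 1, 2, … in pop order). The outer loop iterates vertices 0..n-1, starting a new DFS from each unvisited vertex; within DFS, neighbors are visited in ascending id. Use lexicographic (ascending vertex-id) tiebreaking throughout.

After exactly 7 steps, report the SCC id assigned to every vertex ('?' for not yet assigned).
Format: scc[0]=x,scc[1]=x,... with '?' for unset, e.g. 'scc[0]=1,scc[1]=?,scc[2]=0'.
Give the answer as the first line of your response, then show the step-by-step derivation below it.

scc[0]=2,scc[1]=0,scc[2]=?,scc[3]=?,scc[4]=1,scc[5]=?,scc[6]=3,scc[7]=?,scc[8]=2

step 1: low=(low[0]=0,low[1]=1,low[2]=?,low[3]=?,low[4]=?,low[5]=?,low[6]=?,low[7]=?,low[8]=?); scc=(scc[0]=?,scc[1]=0,scc[2]=?,scc[3]=?,scc[4]=?,scc[5]=?,scc[6]=?,scc[7]=?,scc[8]=?)
step 2: low=(low[0]=0,low[1]=1,low[2]=?,low[3]=?,low[4]=2,low[5]=?,low[6]=?,low[7]=?,low[8]=?); scc=(scc[0]=?,scc[1]=0,scc[2]=?,scc[3]=?,scc[4]=1,scc[5]=?,scc[6]=?,scc[7]=?,scc[8]=?)
step 3: low=(low[0]=0,low[1]=1,low[2]=?,low[3]=?,low[4]=2,low[5]=?,low[6]=?,low[7]=?,low[8]=0); scc=(scc[0]=?,scc[1]=0,scc[2]=?,scc[3]=?,scc[4]=1,scc[5]=?,scc[6]=?,scc[7]=?,scc[8]=?)
step 4: low=(low[0]=0,low[1]=1,low[2]=?,low[3]=?,low[4]=2,low[5]=?,low[6]=?,low[7]=?,low[8]=0); scc=(scc[0]=2,scc[1]=0,scc[2]=?,scc[3]=?,scc[4]=1,scc[5]=?,scc[6]=?,scc[7]=?,scc[8]=2)
step 5: low=(low[0]=0,low[1]=1,low[2]=4,low[3]=?,low[4]=2,low[5]=5,low[6]=?,low[7]=4,low[8]=0); scc=(scc[0]=2,scc[1]=0,scc[2]=?,scc[3]=?,scc[4]=1,scc[5]=?,scc[6]=?,scc[7]=?,scc[8]=2)
step 6: low=(low[0]=0,low[1]=1,low[2]=4,low[3]=?,low[4]=2,low[5]=4,low[6]=?,low[7]=4,low[8]=0); scc=(scc[0]=2,scc[1]=0,scc[2]=?,scc[3]=?,scc[4]=1,scc[5]=?,scc[6]=?,scc[7]=?,scc[8]=2)
step 7: low=(low[0]=0,low[1]=1,low[2]=4,low[3]=?,low[4]=2,low[5]=4,low[6]=7,low[7]=4,low[8]=0); scc=(scc[0]=2,scc[1]=0,scc[2]=?,scc[3]=?,scc[4]=1,scc[5]=?,scc[6]=3,scc[7]=?,scc[8]=2)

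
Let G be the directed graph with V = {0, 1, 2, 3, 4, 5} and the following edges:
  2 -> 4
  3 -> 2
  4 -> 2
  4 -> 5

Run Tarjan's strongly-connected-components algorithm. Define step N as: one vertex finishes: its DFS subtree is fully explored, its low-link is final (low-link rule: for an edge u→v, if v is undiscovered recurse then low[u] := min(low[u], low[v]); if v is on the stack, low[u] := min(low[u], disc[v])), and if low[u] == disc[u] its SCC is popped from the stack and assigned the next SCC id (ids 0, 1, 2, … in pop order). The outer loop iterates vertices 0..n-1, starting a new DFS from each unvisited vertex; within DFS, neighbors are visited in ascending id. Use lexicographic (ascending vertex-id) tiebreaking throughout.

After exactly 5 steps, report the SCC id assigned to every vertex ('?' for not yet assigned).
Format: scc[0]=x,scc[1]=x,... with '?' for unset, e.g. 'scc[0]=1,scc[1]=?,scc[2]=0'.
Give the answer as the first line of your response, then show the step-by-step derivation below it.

scc[0]=0,scc[1]=1,scc[2]=3,scc[3]=?,scc[4]=3,scc[5]=2

step 1: low=(low[0]=0,low[1]=?,low[2]=?,low[3]=?,low[4]=?,low[5]=?); scc=(scc[0]=0,scc[1]=?,scc[2]=?,scc[3]=?,scc[4]=?,scc[5]=?)
step 2: low=(low[0]=0,low[1]=1,low[2]=?,low[3]=?,low[4]=?,low[5]=?); scc=(scc[0]=0,scc[1]=1,scc[2]=?,scc[3]=?,scc[4]=?,scc[5]=?)
step 3: low=(low[0]=0,low[1]=1,low[2]=2,low[3]=?,low[4]=2,low[5]=4); scc=(scc[0]=0,scc[1]=1,scc[2]=?,scc[3]=?,scc[4]=?,scc[5]=2)
step 4: low=(low[0]=0,low[1]=1,low[2]=2,low[3]=?,low[4]=2,low[5]=4); scc=(scc[0]=0,scc[1]=1,scc[2]=?,scc[3]=?,scc[4]=?,scc[5]=2)
step 5: low=(low[0]=0,low[1]=1,low[2]=2,low[3]=?,low[4]=2,low[5]=4); scc=(scc[0]=0,scc[1]=1,scc[2]=3,scc[3]=?,scc[4]=3,scc[5]=2)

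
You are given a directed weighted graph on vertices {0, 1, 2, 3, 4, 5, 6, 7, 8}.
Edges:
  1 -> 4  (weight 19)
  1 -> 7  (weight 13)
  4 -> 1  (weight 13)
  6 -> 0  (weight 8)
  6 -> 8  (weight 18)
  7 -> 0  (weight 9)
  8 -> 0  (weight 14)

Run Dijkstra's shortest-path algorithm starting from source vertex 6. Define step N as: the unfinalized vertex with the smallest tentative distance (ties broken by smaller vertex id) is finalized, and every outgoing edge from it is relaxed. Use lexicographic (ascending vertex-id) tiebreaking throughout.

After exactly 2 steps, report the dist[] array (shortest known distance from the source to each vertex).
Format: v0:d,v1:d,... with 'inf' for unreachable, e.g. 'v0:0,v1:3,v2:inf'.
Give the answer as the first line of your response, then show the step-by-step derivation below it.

v0:8,v1:inf,v2:inf,v3:inf,v4:inf,v5:inf,v6:0,v7:inf,v8:18

step 1: dist = v0:8,v1:inf,v2:inf,v3:inf,v4:inf,v5:inf,v6:0,v7:inf,v8:18
step 2: dist = v0:8,v1:inf,v2:inf,v3:inf,v4:inf,v5:inf,v6:0,v7:inf,v8:18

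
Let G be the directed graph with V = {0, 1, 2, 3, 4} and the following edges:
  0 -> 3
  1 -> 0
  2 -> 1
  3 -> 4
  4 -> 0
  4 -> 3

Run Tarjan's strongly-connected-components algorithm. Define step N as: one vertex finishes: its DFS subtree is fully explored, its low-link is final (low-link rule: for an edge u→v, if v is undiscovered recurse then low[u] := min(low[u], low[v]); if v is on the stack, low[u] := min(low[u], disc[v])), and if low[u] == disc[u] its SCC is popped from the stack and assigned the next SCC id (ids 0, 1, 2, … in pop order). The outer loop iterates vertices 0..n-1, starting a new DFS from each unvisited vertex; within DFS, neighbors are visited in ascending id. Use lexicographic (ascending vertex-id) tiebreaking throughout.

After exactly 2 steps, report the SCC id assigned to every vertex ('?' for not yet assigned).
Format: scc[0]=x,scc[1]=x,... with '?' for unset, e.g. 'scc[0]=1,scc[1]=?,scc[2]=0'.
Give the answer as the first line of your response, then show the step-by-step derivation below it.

scc[0]=?,scc[1]=?,scc[2]=?,scc[3]=?,scc[4]=?

step 1: low=(low[0]=0,low[1]=?,low[2]=?,low[3]=1,low[4]=0); scc=(scc[0]=?,scc[1]=?,scc[2]=?,scc[3]=?,scc[4]=?)
step 2: low=(low[0]=0,low[1]=?,low[2]=?,low[3]=0,low[4]=0); scc=(scc[0]=?,scc[1]=?,scc[2]=?,scc[3]=?,scc[4]=?)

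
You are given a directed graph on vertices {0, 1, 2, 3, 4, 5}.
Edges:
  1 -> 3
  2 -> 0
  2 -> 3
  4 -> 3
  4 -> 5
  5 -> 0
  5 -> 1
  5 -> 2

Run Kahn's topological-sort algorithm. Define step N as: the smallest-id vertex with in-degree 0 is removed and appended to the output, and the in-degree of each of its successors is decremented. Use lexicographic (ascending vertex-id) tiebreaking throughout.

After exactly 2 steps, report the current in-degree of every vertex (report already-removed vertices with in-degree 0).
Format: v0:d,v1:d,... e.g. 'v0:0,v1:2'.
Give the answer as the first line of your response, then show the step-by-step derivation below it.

v0:1,v1:0,v2:0,v3:2,v4:0,v5:0

step 1: output 4; order=[4]; indeg=(2,1,1,2,0,0)
step 2: output 5; order=[4,5]; indeg=(1,0,0,2,0,0)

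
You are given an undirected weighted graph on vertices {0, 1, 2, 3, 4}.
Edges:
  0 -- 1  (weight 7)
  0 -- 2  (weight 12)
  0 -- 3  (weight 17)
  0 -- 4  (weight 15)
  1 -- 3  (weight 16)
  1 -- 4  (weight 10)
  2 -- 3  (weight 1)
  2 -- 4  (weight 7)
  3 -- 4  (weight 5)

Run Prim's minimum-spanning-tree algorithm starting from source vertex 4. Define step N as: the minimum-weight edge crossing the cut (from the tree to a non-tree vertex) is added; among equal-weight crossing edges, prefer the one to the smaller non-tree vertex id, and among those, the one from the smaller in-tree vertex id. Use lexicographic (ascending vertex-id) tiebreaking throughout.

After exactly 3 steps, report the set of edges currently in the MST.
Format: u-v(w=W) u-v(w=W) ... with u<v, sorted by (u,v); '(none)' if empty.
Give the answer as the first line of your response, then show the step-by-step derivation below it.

1-4(w=10) 2-3(w=1) 3-4(w=5)

step 1: add edge 3-4 (w=5); MST = {3-4(w=5)}
step 2: add edge 2-3 (w=1); MST = {2-3(w=1) 3-4(w=5)}
step 3: add edge 1-4 (w=10); MST = {1-4(w=10) 2-3(w=1) 3-4(w=5)}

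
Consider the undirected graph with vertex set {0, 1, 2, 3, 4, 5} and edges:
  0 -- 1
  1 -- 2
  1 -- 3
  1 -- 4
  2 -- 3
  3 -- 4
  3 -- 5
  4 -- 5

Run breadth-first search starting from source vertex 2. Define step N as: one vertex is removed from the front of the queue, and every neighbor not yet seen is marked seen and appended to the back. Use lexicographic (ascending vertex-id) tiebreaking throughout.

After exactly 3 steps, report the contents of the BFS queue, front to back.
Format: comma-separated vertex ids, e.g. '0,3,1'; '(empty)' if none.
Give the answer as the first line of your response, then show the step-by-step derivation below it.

0,4,5

step 1: dequeue 2; queue=[1,3]; order=2
step 2: dequeue 1; queue=[3,0,4]; order=2,1
step 3: dequeue 3; queue=[0,4,5]; order=2,1,3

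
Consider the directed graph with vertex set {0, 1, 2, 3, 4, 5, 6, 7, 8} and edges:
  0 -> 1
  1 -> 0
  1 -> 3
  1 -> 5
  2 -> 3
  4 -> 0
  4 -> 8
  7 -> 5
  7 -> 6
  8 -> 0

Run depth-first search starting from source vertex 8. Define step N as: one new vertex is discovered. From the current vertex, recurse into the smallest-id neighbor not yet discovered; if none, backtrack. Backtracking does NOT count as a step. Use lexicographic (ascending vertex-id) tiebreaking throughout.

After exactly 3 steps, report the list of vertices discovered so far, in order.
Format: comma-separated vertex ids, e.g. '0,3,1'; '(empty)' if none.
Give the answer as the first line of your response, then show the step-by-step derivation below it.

8,0,1

step 1: discover 8; path=8; order=8
step 2: discover 0; path=8>0; order=8,0
step 3: discover 1; path=8>0>1; order=8,0,1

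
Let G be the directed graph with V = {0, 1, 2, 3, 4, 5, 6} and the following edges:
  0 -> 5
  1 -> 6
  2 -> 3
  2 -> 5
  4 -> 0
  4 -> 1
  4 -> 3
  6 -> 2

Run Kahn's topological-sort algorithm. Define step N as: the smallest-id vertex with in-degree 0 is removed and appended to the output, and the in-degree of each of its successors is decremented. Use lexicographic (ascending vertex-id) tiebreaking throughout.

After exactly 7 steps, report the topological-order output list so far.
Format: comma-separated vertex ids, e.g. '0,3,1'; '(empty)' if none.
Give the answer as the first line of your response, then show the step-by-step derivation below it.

4,0,1,6,2,3,5

step 1: output 4; order=[4]; indeg=(0,0,1,1,0,2,1)
step 2: output 0; order=[4,0]; indeg=(0,0,1,1,0,1,1)
step 3: output 1; order=[4,0,1]; indeg=(0,0,1,1,0,1,0)
step 4: output 6; order=[4,0,1,6]; indeg=(0,0,0,1,0,1,0)
step 5: output 2; order=[4,0,1,6,2]; indeg=(0,0,0,0,0,0,0)
step 6: output 3; order=[4,0,1,6,2,3]; indeg=(0,0,0,0,0,0,0)
step 7: output 5; order=[4,0,1,6,2,3,5]; indeg=(0,0,0,0,0,0,0)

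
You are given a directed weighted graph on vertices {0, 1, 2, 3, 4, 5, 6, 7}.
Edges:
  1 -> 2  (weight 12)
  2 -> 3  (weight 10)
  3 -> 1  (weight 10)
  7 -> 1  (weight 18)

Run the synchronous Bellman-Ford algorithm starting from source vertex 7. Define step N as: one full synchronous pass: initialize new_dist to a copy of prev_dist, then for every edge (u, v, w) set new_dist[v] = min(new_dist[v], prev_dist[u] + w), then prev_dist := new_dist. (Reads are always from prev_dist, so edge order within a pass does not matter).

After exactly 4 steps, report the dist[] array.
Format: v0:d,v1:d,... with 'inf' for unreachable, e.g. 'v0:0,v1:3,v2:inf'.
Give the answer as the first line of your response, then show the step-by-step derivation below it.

v0:inf,v1:18,v2:30,v3:40,v4:inf,v5:inf,v6:inf,v7:0

step 1: dist = v0:inf,v1:18,v2:inf,v3:inf,v4:inf,v5:inf,v6:inf,v7:0
step 2: dist = v0:inf,v1:18,v2:30,v3:inf,v4:inf,v5:inf,v6:inf,v7:0
step 3: dist = v0:inf,v1:18,v2:30,v3:40,v4:inf,v5:inf,v6:inf,v7:0
step 4: dist = v0:inf,v1:18,v2:30,v3:40,v4:inf,v5:inf,v6:inf,v7:0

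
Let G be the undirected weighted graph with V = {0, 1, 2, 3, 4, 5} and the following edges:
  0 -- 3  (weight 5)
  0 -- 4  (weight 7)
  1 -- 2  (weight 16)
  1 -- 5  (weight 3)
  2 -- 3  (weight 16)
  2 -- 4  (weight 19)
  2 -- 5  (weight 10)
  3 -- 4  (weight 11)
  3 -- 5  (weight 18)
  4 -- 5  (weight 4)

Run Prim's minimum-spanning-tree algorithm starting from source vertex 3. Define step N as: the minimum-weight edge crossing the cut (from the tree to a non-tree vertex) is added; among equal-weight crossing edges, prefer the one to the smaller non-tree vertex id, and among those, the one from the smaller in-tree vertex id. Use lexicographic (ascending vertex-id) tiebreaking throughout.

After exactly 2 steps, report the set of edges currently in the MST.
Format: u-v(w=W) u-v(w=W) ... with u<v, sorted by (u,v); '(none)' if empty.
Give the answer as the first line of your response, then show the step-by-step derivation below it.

0-3(w=5) 0-4(w=7)

step 1: add edge 0-3 (w=5); MST = {0-3(w=5)}
step 2: add edge 0-4 (w=7); MST = {0-3(w=5) 0-4(w=7)}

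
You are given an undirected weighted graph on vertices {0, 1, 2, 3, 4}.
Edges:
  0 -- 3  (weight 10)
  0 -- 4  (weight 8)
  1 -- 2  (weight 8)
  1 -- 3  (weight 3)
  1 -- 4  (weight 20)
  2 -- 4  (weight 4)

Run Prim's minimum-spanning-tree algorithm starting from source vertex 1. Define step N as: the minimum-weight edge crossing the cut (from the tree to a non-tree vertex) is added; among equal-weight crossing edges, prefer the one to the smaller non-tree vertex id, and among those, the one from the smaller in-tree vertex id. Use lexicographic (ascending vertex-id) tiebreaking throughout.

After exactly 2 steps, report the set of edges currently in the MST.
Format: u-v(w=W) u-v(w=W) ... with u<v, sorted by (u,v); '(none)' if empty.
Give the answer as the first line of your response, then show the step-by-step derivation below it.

1-2(w=8) 1-3(w=3)

step 1: add edge 1-3 (w=3); MST = {1-3(w=3)}
step 2: add edge 1-2 (w=8); MST = {1-2(w=8) 1-3(w=3)}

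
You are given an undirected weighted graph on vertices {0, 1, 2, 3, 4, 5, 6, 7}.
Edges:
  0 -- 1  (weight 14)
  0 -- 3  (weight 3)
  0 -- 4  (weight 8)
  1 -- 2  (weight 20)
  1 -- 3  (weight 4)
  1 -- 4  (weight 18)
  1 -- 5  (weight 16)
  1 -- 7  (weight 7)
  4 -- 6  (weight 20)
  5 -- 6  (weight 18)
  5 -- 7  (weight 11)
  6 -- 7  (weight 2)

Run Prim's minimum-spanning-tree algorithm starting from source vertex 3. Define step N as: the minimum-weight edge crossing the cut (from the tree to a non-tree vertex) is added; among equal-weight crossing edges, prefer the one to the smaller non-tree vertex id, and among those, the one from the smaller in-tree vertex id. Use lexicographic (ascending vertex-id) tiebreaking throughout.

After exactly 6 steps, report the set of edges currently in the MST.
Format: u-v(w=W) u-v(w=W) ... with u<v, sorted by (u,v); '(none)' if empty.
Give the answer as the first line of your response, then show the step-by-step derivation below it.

0-3(w=3) 0-4(w=8) 1-3(w=4) 1-7(w=7) 5-7(w=11) 6-7(w=2)

step 1: add edge 0-3 (w=3); MST = {0-3(w=3)}
step 2: add edge 1-3 (w=4); MST = {0-3(w=3) 1-3(w=4)}
step 3: add edge 1-7 (w=7); MST = {0-3(w=3) 1-3(w=4) 1-7(w=7)}
step 4: add edge 6-7 (w=2); MST = {0-3(w=3) 1-3(w=4) 1-7(w=7) 6-7(w=2)}
step 5: add edge 0-4 (w=8); MST = {0-3(w=3) 0-4(w=8) 1-3(w=4) 1-7(w=7) 6-7(w=2)}
step 6: add edge 5-7 (w=11); MST = {0-3(w=3) 0-4(w=8) 1-3(w=4) 1-7(w=7) 5-7(w=11) 6-7(w=2)}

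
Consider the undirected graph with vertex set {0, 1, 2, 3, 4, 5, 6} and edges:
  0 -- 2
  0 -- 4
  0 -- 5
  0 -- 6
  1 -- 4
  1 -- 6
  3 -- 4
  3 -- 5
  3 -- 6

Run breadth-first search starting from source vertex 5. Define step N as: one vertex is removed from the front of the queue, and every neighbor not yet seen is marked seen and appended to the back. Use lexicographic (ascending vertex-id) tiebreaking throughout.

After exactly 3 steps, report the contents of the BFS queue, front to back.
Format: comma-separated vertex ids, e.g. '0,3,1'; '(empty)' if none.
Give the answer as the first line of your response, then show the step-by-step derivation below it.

2,4,6

step 1: dequeue 5; queue=[0,3]; order=5
step 2: dequeue 0; queue=[3,2,4,6]; order=5,0
step 3: dequeue 3; queue=[2,4,6]; order=5,0,3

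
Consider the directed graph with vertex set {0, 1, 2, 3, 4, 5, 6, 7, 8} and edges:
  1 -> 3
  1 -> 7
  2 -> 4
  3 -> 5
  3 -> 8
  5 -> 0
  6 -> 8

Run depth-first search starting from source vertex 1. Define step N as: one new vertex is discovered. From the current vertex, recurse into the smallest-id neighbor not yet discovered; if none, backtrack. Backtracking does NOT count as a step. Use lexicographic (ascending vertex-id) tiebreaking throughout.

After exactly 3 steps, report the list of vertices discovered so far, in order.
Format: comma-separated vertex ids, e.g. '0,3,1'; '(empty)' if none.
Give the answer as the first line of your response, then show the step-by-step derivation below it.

1,3,5

step 1: discover 1; path=1; order=1
step 2: discover 3; path=1>3; order=1,3
step 3: discover 5; path=1>3>5; order=1,3,5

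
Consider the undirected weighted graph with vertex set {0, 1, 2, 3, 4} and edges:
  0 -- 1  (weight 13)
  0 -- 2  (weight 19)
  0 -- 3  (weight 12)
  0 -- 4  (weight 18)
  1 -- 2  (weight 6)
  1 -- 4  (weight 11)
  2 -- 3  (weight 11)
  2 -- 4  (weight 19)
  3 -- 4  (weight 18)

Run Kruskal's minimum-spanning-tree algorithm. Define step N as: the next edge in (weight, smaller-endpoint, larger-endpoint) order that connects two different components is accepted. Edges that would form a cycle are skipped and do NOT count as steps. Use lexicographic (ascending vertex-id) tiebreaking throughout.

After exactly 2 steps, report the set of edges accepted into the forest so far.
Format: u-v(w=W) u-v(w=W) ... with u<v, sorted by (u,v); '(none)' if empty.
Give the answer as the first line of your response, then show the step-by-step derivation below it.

1-2(w=6) 1-4(w=11)

step 1: add edge 1-2 (w=6); MST = {1-2(w=6)}
step 2: add edge 1-4 (w=11); MST = {1-2(w=6) 1-4(w=11)}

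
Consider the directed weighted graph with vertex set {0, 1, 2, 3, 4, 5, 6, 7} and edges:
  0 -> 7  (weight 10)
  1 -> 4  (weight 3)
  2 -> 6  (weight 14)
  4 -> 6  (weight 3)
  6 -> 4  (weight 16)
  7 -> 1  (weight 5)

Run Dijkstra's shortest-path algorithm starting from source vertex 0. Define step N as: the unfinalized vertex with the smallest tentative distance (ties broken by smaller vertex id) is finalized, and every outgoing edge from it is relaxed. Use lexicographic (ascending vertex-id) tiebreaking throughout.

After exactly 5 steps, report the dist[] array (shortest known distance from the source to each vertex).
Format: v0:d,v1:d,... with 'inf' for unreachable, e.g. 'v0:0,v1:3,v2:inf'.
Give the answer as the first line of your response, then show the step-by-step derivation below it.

v0:0,v1:15,v2:inf,v3:inf,v4:18,v5:inf,v6:21,v7:10

step 1: dist = v0:0,v1:inf,v2:inf,v3:inf,v4:inf,v5:inf,v6:inf,v7:10
step 2: dist = v0:0,v1:15,v2:inf,v3:inf,v4:inf,v5:inf,v6:inf,v7:10
step 3: dist = v0:0,v1:15,v2:inf,v3:inf,v4:18,v5:inf,v6:inf,v7:10
step 4: dist = v0:0,v1:15,v2:inf,v3:inf,v4:18,v5:inf,v6:21,v7:10
step 5: dist = v0:0,v1:15,v2:inf,v3:inf,v4:18,v5:inf,v6:21,v7:10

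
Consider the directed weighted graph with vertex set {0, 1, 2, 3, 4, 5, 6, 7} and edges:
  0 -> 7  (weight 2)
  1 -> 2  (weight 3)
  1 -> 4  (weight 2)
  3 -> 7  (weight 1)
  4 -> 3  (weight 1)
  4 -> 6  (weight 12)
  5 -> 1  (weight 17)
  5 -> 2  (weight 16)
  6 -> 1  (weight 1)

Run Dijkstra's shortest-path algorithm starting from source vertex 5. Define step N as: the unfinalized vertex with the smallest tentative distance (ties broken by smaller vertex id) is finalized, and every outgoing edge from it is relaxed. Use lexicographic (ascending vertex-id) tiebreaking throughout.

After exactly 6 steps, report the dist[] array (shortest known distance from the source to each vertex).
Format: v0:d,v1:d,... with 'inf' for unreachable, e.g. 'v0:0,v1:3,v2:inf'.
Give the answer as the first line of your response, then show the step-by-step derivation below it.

v0:inf,v1:17,v2:16,v3:20,v4:19,v5:0,v6:31,v7:21

step 1: dist = v0:inf,v1:17,v2:16,v3:inf,v4:inf,v5:0,v6:inf,v7:inf
step 2: dist = v0:inf,v1:17,v2:16,v3:inf,v4:inf,v5:0,v6:inf,v7:inf
step 3: dist = v0:inf,v1:17,v2:16,v3:inf,v4:19,v5:0,v6:inf,v7:inf
step 4: dist = v0:inf,v1:17,v2:16,v3:20,v4:19,v5:0,v6:31,v7:inf
step 5: dist = v0:inf,v1:17,v2:16,v3:20,v4:19,v5:0,v6:31,v7:21
step 6: dist = v0:inf,v1:17,v2:16,v3:20,v4:19,v5:0,v6:31,v7:21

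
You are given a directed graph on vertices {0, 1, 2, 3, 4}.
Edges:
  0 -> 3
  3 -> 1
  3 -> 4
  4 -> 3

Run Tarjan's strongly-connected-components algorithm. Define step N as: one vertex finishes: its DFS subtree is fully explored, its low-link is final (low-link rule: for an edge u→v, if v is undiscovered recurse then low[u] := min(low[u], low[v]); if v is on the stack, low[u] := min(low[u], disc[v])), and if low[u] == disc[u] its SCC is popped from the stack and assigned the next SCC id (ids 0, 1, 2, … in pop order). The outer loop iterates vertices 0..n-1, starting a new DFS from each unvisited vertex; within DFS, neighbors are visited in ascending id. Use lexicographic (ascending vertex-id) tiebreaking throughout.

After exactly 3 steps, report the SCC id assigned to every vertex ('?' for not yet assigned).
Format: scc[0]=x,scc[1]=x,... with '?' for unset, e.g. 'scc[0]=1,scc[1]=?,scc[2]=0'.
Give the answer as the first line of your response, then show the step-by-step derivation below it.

scc[0]=?,scc[1]=0,scc[2]=?,scc[3]=1,scc[4]=1

step 1: low=(low[0]=0,low[1]=2,low[2]=?,low[3]=1,low[4]=?); scc=(scc[0]=?,scc[1]=0,scc[2]=?,scc[3]=?,scc[4]=?)
step 2: low=(low[0]=0,low[1]=2,low[2]=?,low[3]=1,low[4]=1); scc=(scc[0]=?,scc[1]=0,scc[2]=?,scc[3]=?,scc[4]=?)
step 3: low=(low[0]=0,low[1]=2,low[2]=?,low[3]=1,low[4]=1); scc=(scc[0]=?,scc[1]=0,scc[2]=?,scc[3]=1,scc[4]=1)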